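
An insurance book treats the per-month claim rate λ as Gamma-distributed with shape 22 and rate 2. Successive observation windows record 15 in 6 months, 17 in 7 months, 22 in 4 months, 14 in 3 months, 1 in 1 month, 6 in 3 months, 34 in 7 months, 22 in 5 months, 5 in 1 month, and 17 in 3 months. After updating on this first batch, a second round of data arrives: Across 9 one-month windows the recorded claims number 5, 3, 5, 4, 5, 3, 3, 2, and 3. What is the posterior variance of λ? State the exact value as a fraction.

208/2601

Total count: 15 + 17 + 22 + 14 + 1 + 6 + 34 + 22 + 5 + 17 = 153.
Total exposure: 6 + 7 + 4 + 3 + 1 + 3 + 7 + 5 + 1 + 3 = 40 months.
After the first batch: Gamma(22 + 153, 2 + 40) = Gamma(175, 42).
Total count: 5 + 3 + 5 + 4 + 5 + 3 + 3 + 2 + 3 = 33.
Total exposure: 9 months.
After the second batch: Gamma(175 + 33, 42 + 9) = Gamma(208, 51).
Posterior variance = α'/β'² = 208/2601.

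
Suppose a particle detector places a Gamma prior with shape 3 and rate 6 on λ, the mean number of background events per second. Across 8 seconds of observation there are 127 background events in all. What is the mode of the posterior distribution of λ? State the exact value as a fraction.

129/14

Total count 127 over total exposure 8 seconds.
The Gamma prior is conjugate for the Poisson rate, so λ | data ~ Gamma(3+127, 6+8) = Gamma(130, 14).
Posterior mode = (α'−1)/β' = 129/14.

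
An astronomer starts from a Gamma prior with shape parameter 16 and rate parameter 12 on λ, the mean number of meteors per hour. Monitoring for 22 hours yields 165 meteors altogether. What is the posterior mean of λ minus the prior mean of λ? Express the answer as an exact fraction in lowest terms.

407/102

Total count 165 over total exposure 22 hours.
The Gamma prior is conjugate for the Poisson rate, so λ | data ~ Gamma(16+165, 12+22) = Gamma(181, 34).
Posterior mean = 181/34 = 181/34; prior mean = 16/12 = 4/3. Difference = 181/34 − 4/3 = 407/102.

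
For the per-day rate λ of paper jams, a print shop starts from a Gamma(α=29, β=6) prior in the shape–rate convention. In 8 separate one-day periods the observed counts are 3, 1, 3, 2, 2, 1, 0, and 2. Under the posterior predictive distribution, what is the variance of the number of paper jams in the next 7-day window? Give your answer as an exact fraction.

129/4

Total count: 3 + 1 + 3 + 2 + 2 + 1 + 0 + 2 = 14.
Total exposure: 8 days.
Gamma(α, β) with Poisson data over total exposure Σt gives posterior Gamma(α+Σx, β+Σt) = Gamma(43, 14).
The posterior predictive for a window of length T is Negative Binomial with variance T·α'·(β'+T)/β'² = 7·43·21/196 = 129/4.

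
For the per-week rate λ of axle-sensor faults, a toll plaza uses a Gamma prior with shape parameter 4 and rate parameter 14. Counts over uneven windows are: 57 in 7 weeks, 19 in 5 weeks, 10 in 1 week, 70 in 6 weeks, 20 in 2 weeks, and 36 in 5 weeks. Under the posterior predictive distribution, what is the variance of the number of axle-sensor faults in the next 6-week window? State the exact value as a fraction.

Total count: 57 + 19 + 10 + 70 + 20 + 36 = 212.
Total exposure: 7 + 5 + 1 + 6 + 2 + 5 = 26 weeks.
Conjugate update: add total count to the shape and total exposure to the rate, giving Gamma(216, 40).
The posterior predictive for a window of length T is Negative Binomial with variance T·α'·(β'+T)/β'² = 6·216·46/1600 = 1863/50.

1863/50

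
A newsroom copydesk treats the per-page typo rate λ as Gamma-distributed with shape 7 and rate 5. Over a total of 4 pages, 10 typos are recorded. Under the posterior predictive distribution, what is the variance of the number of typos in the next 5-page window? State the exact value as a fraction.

Total count 10 over total exposure 4 pages.
The Gamma prior is conjugate for the Poisson rate, so λ | data ~ Gamma(7+10, 5+4) = Gamma(17, 9).
The posterior predictive for a window of length T is Negative Binomial with variance T·α'·(β'+T)/β'² = 5·17·14/81 = 1190/81.

1190/81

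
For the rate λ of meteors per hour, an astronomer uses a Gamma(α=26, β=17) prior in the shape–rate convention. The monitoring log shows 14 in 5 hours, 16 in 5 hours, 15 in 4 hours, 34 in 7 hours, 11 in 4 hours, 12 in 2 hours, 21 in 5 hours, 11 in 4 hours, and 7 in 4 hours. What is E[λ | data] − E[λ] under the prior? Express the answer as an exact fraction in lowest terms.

1357/969

Total count: 14 + 16 + 15 + 34 + 11 + 12 + 21 + 11 + 7 = 141.
Total exposure: 5 + 5 + 4 + 7 + 4 + 2 + 5 + 4 + 4 = 40 hours.
Gamma(α, β) with Poisson data over total exposure Σt gives posterior Gamma(α+Σx, β+Σt) = Gamma(167, 57).
Posterior mean = 167/57 = 167/57; prior mean = 26/17 = 26/17. Difference = 167/57 − 26/17 = 1357/969.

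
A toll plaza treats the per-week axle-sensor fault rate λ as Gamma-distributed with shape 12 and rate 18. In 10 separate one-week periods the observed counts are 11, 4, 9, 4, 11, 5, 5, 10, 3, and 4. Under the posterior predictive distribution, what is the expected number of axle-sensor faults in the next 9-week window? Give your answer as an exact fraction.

Total count: 11 + 4 + 9 + 4 + 11 + 5 + 5 + 10 + 3 + 4 = 66.
Total exposure: 10 weeks.
The Gamma prior is conjugate for the Poisson rate, so λ | data ~ Gamma(12+66, 18+10) = Gamma(78, 28).
Predictive mean over a 9-week window = T·E[λ|data] = 9·78/28 = 351/14.

351/14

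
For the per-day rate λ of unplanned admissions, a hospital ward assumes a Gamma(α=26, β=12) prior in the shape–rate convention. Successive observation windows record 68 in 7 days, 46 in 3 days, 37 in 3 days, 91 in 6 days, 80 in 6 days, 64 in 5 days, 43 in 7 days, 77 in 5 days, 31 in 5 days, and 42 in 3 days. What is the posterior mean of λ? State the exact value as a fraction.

605/62

Total count: 68 + 46 + 37 + 91 + 80 + 64 + 43 + 77 + 31 + 42 = 579.
Total exposure: 7 + 3 + 3 + 6 + 6 + 5 + 7 + 5 + 5 + 3 = 50 days.
By Gamma–Poisson conjugacy, the posterior is Gamma(α + Σx, β + Σt) = Gamma(26 + 579, 12 + 50) = Gamma(605, 62).
Posterior mean = α'/β' = 605/62.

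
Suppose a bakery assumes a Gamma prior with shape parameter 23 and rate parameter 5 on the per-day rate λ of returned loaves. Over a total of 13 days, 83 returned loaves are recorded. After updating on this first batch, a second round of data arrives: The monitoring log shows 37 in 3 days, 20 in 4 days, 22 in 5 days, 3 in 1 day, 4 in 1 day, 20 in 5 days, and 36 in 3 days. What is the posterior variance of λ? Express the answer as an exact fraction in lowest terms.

31/200

Total count 83 over total exposure 13 days.
After the first batch: Gamma(23 + 83, 5 + 13) = Gamma(106, 18).
Total count: 37 + 20 + 22 + 3 + 4 + 20 + 36 = 142.
Total exposure: 3 + 4 + 5 + 1 + 1 + 5 + 3 = 22 days.
After the second batch: Gamma(106 + 142, 18 + 22) = Gamma(248, 40).
Posterior variance = α'/β'² = 248/1600 = 31/200.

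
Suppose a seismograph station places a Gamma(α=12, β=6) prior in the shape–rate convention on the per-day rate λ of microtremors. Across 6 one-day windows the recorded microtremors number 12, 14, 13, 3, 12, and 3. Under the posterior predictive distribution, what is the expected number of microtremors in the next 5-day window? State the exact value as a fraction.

115/4

Total count: 12 + 14 + 13 + 3 + 12 + 3 = 57.
Total exposure: 6 days.
Conjugate update: add total count to the shape and total exposure to the rate, giving Gamma(69, 12).
Predictive mean over a 5-day window = T·E[λ|data] = 5·69/12 = 115/4.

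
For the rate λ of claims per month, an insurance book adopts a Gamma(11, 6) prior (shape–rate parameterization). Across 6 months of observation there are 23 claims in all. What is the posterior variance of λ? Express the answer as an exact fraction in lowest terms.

Total count 23 over total exposure 6 months.
Gamma(α, β) with Poisson data over total exposure Σt gives posterior Gamma(α+Σx, β+Σt) = Gamma(34, 12).
Posterior variance = α'/β'² = 34/144 = 17/72.

17/72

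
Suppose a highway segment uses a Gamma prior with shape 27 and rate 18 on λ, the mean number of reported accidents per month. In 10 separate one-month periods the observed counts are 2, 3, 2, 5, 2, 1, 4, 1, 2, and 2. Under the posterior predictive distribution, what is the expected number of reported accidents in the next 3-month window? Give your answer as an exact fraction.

Total count: 2 + 3 + 2 + 5 + 2 + 1 + 4 + 1 + 2 + 2 = 24.
Total exposure: 10 months.
The Gamma prior is conjugate for the Poisson rate, so λ | data ~ Gamma(27+24, 18+10) = Gamma(51, 28).
Predictive mean over a 3-month window = T·E[λ|data] = 3·51/28 = 153/28.

153/28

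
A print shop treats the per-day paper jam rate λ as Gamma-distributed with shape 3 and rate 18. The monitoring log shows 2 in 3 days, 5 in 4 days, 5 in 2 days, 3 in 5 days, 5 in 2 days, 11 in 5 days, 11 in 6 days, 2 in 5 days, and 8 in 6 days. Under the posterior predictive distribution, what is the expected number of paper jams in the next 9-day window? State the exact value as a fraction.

495/56

Total count: 2 + 5 + 5 + 3 + 5 + 11 + 11 + 2 + 8 = 52.
Total exposure: 3 + 4 + 2 + 5 + 2 + 5 + 6 + 5 + 6 = 38 days.
By Gamma–Poisson conjugacy, the posterior is Gamma(α + Σx, β + Σt) = Gamma(3 + 52, 18 + 38) = Gamma(55, 56).
Predictive mean over a 9-day window = T·E[λ|data] = 9·55/56 = 495/56.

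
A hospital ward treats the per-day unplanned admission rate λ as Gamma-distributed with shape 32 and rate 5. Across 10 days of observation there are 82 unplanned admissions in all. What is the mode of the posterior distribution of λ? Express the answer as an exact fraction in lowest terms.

113/15

Total count 82 over total exposure 10 days.
Posterior: α' = 32 + 82 = 114, β' = 5 + 10 = 15.
Posterior mode = (α'−1)/β' = 113/15.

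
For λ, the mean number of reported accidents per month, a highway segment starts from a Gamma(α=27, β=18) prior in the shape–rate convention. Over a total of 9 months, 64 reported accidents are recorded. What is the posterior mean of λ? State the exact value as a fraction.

Total count 64 over total exposure 9 months.
Conjugate update: add total count to the shape and total exposure to the rate, giving Gamma(91, 27).
Posterior mean = α'/β' = 91/27.

91/27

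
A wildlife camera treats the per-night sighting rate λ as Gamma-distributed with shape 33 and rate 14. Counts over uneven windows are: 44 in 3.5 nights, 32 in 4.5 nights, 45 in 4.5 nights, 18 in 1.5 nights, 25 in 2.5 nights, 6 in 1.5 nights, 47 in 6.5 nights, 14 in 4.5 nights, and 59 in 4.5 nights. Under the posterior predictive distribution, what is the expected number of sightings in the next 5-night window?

34

Total count: 44 + 32 + 45 + 18 + 25 + 6 + 47 + 14 + 59 = 290.
Total exposure: 3.5 + 4.5 + 4.5 + 1.5 + 2.5 + 1.5 + 6.5 + 4.5 + 4.5 = 33.5 nights.
By Gamma–Poisson conjugacy, the posterior is Gamma(α + Σx, β + Σt) = Gamma(33 + 290, 14 + 33.5) = Gamma(323, 95/2).
Predictive mean over a 5-night window = T·E[λ|data] = 5·323/(95/2) = 34.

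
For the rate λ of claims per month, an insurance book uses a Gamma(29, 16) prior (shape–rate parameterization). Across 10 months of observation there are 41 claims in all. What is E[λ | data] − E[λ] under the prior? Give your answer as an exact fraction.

183/208

Total count 41 over total exposure 10 months.
Conjugate update: add total count to the shape and total exposure to the rate, giving Gamma(70, 26).
Posterior mean = 70/26 = 35/13; prior mean = 29/16 = 29/16. Difference = 35/13 − 29/16 = 183/208.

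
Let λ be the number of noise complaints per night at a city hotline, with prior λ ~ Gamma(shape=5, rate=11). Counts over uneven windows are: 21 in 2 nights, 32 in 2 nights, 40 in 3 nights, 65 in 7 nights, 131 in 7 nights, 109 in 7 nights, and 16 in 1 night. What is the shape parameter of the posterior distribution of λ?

419

Total count: 21 + 32 + 40 + 65 + 131 + 109 + 16 = 414.
Total exposure: 2 + 2 + 3 + 7 + 7 + 7 + 1 = 29 nights.
Posterior: α' = 5 + 414 = 419, β' = 11 + 29 = 40.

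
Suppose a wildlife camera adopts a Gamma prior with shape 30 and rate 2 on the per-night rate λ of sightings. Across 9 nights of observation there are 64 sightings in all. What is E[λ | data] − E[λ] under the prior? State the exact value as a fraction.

-71/11

Total count 64 over total exposure 9 nights.
By Gamma–Poisson conjugacy, the posterior is Gamma(α + Σx, β + Σt) = Gamma(30 + 64, 2 + 9) = Gamma(94, 11).
Posterior mean = 94/11 = 94/11; prior mean = 30/2 = 15. Difference = 94/11 − 15 = -71/11.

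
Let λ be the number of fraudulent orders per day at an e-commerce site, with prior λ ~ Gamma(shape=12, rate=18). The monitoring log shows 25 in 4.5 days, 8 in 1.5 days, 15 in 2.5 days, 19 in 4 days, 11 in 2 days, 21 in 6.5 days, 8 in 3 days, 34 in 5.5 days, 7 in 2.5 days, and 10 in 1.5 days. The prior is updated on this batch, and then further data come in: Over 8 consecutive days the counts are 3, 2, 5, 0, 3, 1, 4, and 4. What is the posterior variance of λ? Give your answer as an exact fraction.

Total count: 25 + 8 + 15 + 19 + 11 + 21 + 8 + 34 + 7 + 10 = 158.
Total exposure: 4.5 + 1.5 + 2.5 + 4 + 2 + 6.5 + 3 + 5.5 + 2.5 + 1.5 = 33.5 days.
After the first batch: Gamma(12 + 158, 18 + 33.5) = Gamma(170, 103/2).
Total count: 3 + 2 + 5 + 0 + 3 + 1 + 4 + 4 = 22.
Total exposure: 8 days.
After the second batch: Gamma(170 + 22, 103/2 + 8) = Gamma(192, 119/2).
Posterior variance = α'/β'² = 192/(14161/4) = 768/14161.

768/14161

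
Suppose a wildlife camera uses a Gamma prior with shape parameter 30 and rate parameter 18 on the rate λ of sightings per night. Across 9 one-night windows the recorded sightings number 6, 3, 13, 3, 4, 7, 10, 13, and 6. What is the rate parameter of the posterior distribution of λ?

Total count: 6 + 3 + 13 + 3 + 4 + 7 + 10 + 13 + 6 = 65.
Total exposure: 9 nights.
Posterior: α' = 30 + 65 = 95, β' = 18 + 9 = 27.

27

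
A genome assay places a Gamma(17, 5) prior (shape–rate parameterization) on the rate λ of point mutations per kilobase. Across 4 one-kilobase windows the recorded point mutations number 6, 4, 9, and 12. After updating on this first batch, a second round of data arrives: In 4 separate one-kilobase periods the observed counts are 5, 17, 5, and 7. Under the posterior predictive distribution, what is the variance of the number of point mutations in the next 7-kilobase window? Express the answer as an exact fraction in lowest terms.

11480/169

Total count: 6 + 4 + 9 + 12 = 31.
Total exposure: 4 kilobases.
After the first batch: Gamma(17 + 31, 5 + 4) = Gamma(48, 9).
Total count: 5 + 17 + 5 + 7 = 34.
Total exposure: 4 kilobases.
After the second batch: Gamma(48 + 34, 9 + 4) = Gamma(82, 13).
The posterior predictive for a window of length T is Negative Binomial with variance T·α'·(β'+T)/β'² = 7·82·20/169 = 11480/169.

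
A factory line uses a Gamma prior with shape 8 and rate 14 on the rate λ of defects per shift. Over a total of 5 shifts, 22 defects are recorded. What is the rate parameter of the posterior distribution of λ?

19

Total count 22 over total exposure 5 shifts.
Gamma(α, β) with Poisson data over total exposure Σt gives posterior Gamma(α+Σx, β+Σt) = Gamma(30, 19).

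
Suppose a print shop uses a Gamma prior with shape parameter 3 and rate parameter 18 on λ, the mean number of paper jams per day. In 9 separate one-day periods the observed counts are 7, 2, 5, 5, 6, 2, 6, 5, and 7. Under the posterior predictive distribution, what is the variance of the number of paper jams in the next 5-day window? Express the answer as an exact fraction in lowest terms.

Total count: 7 + 2 + 5 + 5 + 6 + 2 + 6 + 5 + 7 = 45.
Total exposure: 9 days.
Gamma(α, β) with Poisson data over total exposure Σt gives posterior Gamma(α+Σx, β+Σt) = Gamma(48, 27).
The posterior predictive for a window of length T is Negative Binomial with variance T·α'·(β'+T)/β'² = 5·48·32/729 = 2560/243.

2560/243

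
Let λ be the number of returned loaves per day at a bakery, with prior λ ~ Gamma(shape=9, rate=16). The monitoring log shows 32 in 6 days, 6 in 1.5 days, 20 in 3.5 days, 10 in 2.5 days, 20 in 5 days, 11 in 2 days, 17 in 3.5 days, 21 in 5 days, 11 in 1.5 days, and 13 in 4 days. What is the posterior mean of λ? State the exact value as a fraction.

340/101

Total count: 32 + 6 + 20 + 10 + 20 + 11 + 17 + 21 + 11 + 13 = 161.
Total exposure: 6 + 1.5 + 3.5 + 2.5 + 5 + 2 + 3.5 + 5 + 1.5 + 4 = 34.5 days.
By Gamma–Poisson conjugacy, the posterior is Gamma(α + Σx, β + Σt) = Gamma(9 + 161, 16 + 34.5) = Gamma(170, 101/2).
Posterior mean = α'/β' = 170/(101/2) = 340/101.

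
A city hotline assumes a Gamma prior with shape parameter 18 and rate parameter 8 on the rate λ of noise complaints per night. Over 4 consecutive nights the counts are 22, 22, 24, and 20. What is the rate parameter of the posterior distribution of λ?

12

Total count: 22 + 22 + 24 + 20 = 88.
Total exposure: 4 nights.
Conjugate update: add total count to the shape and total exposure to the rate, giving Gamma(106, 12).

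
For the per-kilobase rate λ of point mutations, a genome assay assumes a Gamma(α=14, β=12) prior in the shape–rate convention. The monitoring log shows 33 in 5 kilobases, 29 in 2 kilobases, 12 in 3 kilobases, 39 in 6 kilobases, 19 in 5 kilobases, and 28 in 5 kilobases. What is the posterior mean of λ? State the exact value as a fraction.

87/19

Total count: 33 + 29 + 12 + 39 + 19 + 28 = 160.
Total exposure: 5 + 2 + 3 + 6 + 5 + 5 = 26 kilobases.
The Gamma prior is conjugate for the Poisson rate, so λ | data ~ Gamma(14+160, 12+26) = Gamma(174, 38).
Posterior mean = α'/β' = 174/38 = 87/19.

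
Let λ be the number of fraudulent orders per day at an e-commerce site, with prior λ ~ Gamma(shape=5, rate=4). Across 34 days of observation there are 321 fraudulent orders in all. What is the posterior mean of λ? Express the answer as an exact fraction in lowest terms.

Total count 321 over total exposure 34 days.
Posterior: α' = 5 + 321 = 326, β' = 4 + 34 = 38.
Posterior mean = α'/β' = 326/38 = 163/19.

163/19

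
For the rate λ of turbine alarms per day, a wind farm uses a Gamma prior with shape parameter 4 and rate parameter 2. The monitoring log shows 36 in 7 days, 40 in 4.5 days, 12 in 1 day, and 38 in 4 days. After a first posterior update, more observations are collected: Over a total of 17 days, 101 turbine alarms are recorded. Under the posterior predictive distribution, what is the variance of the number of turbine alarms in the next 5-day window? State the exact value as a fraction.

Total count: 36 + 40 + 12 + 38 = 126.
Total exposure: 7 + 4.5 + 1 + 4 = 16.5 days.
After the first batch: Gamma(4 + 126, 2 + 16.5) = Gamma(130, 37/2).
Total count 101 over total exposure 17 days.
After the second batch: Gamma(130 + 101, 37/2 + 17) = Gamma(231, 71/2).
The posterior predictive for a window of length T is Negative Binomial with variance T·α'·(β'+T)/β'² = 5·231·(81/2)/(5041/4) = 187110/5041.

187110/5041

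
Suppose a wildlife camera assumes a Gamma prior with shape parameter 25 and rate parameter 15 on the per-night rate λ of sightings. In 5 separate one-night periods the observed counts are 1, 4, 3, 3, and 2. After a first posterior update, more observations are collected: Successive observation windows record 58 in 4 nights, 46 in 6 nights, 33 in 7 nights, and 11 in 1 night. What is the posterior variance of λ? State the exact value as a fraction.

93/722

Total count: 1 + 4 + 3 + 3 + 2 = 13.
Total exposure: 5 nights.
After the first batch: Gamma(25 + 13, 15 + 5) = Gamma(38, 20).
Total count: 58 + 46 + 33 + 11 = 148.
Total exposure: 4 + 6 + 7 + 1 = 18 nights.
After the second batch: Gamma(38 + 148, 20 + 18) = Gamma(186, 38).
Posterior variance = α'/β'² = 186/1444 = 93/722.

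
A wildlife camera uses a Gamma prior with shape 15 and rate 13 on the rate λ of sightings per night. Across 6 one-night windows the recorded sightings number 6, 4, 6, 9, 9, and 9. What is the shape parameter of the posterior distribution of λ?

Total count: 6 + 4 + 6 + 9 + 9 + 9 = 43.
Total exposure: 6 nights.
Conjugate update: add total count to the shape and total exposure to the rate, giving Gamma(58, 19).

58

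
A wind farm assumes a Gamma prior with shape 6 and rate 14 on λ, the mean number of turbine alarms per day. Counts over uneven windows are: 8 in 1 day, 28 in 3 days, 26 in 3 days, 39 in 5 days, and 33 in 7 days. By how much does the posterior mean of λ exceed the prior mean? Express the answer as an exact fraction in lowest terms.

881/231

Total count: 8 + 28 + 26 + 39 + 33 = 134.
Total exposure: 1 + 3 + 3 + 5 + 7 = 19 days.
Posterior: α' = 6 + 134 = 140, β' = 14 + 19 = 33.
Posterior mean = 140/33 = 140/33; prior mean = 6/14 = 3/7. Difference = 140/33 − 3/7 = 881/231.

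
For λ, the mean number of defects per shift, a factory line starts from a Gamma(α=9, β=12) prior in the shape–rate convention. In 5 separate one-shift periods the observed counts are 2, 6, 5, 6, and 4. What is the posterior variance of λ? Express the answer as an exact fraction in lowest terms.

Total count: 2 + 6 + 5 + 6 + 4 = 23.
Total exposure: 5 shifts.
Conjugate update: add total count to the shape and total exposure to the rate, giving Gamma(32, 17).
Posterior variance = α'/β'² = 32/289.

32/289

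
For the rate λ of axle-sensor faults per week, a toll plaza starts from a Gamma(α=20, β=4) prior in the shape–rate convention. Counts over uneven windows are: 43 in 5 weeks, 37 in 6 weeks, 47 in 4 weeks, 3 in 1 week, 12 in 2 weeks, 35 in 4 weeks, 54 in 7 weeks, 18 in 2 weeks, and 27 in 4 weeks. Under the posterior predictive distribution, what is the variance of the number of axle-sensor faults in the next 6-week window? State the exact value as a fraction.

8880/169

Total count: 43 + 37 + 47 + 3 + 12 + 35 + 54 + 18 + 27 = 276.
Total exposure: 5 + 6 + 4 + 1 + 2 + 4 + 7 + 2 + 4 = 35 weeks.
Conjugate update: add total count to the shape and total exposure to the rate, giving Gamma(296, 39).
The posterior predictive for a window of length T is Negative Binomial with variance T·α'·(β'+T)/β'² = 6·296·45/1521 = 8880/169.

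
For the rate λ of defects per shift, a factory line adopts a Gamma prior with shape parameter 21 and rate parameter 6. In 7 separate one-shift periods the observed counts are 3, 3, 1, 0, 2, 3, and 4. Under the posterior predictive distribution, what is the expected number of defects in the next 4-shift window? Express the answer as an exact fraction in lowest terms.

148/13

Total count: 3 + 3 + 1 + 0 + 2 + 3 + 4 = 16.
Total exposure: 7 shifts.
Gamma(α, β) with Poisson data over total exposure Σt gives posterior Gamma(α+Σx, β+Σt) = Gamma(37, 13).
Predictive mean over a 4-shift window = T·E[λ|data] = 4·37/13 = 148/13.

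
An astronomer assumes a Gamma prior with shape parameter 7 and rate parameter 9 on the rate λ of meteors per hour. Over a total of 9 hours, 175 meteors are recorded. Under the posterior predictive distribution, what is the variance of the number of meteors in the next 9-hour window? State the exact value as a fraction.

273/2

Total count 175 over total exposure 9 hours.
Conjugate update: add total count to the shape and total exposure to the rate, giving Gamma(182, 18).
The posterior predictive for a window of length T is Negative Binomial with variance T·α'·(β'+T)/β'² = 9·182·27/324 = 273/2.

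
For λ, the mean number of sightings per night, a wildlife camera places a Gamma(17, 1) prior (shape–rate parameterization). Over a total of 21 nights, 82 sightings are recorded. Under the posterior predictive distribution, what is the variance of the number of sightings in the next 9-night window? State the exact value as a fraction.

Total count 82 over total exposure 21 nights.
Gamma(α, β) with Poisson data over total exposure Σt gives posterior Gamma(α+Σx, β+Σt) = Gamma(99, 22).
The posterior predictive for a window of length T is Negative Binomial with variance T·α'·(β'+T)/β'² = 9·99·31/484 = 2511/44.

2511/44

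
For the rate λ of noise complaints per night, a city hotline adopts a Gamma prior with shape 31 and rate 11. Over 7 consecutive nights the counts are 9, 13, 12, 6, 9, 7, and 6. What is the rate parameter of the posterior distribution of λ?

Total count: 9 + 13 + 12 + 6 + 9 + 7 + 6 = 62.
Total exposure: 7 nights.
Gamma(α, β) with Poisson data over total exposure Σt gives posterior Gamma(α+Σx, β+Σt) = Gamma(93, 18).

18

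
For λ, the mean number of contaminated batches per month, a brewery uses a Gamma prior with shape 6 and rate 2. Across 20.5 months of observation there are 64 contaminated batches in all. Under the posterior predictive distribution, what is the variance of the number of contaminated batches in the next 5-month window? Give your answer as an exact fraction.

1540/81

Total count 64 over total exposure 20.5 months.
Posterior: α' = 6 + 64 = 70, β' = 2 + 20.5 = 45/2.
The posterior predictive for a window of length T is Negative Binomial with variance T·α'·(β'+T)/β'² = 5·70·(55/2)/(2025/4) = 1540/81.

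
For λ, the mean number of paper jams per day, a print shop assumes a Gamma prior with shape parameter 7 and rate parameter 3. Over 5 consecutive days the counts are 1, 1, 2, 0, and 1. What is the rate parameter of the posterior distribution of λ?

8

Total count: 1 + 1 + 2 + 0 + 1 = 5.
Total exposure: 5 days.
Gamma(α, β) with Poisson data over total exposure Σt gives posterior Gamma(α+Σx, β+Σt) = Gamma(12, 8).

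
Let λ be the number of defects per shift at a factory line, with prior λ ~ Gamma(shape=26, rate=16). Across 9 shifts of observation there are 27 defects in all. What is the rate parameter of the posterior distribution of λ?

25

Total count 27 over total exposure 9 shifts.
By Gamma–Poisson conjugacy, the posterior is Gamma(α + Σx, β + Σt) = Gamma(26 + 27, 16 + 9) = Gamma(53, 25).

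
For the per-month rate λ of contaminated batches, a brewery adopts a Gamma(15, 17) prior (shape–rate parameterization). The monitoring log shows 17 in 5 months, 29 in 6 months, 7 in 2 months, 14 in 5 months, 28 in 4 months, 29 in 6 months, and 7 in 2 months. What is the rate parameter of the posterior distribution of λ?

Total count: 17 + 29 + 7 + 14 + 28 + 29 + 7 = 131.
Total exposure: 5 + 6 + 2 + 5 + 4 + 6 + 2 = 30 months.
By Gamma–Poisson conjugacy, the posterior is Gamma(α + Σx, β + Σt) = Gamma(15 + 131, 17 + 30) = Gamma(146, 47).

47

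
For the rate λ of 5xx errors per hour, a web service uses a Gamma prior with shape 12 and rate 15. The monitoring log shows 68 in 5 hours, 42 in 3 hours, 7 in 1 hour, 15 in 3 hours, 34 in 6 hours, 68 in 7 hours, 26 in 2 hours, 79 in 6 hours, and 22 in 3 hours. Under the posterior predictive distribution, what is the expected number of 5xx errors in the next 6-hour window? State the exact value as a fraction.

746/17

Total count: 68 + 42 + 7 + 15 + 34 + 68 + 26 + 79 + 22 = 361.
Total exposure: 5 + 3 + 1 + 3 + 6 + 7 + 2 + 6 + 3 = 36 hours.
By Gamma–Poisson conjugacy, the posterior is Gamma(α + Σx, β + Σt) = Gamma(12 + 361, 15 + 36) = Gamma(373, 51).
Predictive mean over a 6-hour window = T·E[λ|data] = 6·373/51 = 746/17.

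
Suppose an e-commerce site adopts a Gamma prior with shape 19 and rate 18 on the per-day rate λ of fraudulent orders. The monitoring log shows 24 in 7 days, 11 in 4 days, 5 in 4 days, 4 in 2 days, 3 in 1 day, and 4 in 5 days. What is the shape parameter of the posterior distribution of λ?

Total count: 24 + 11 + 5 + 4 + 3 + 4 = 51.
Total exposure: 7 + 4 + 4 + 2 + 1 + 5 = 23 days.
Posterior: α' = 19 + 51 = 70, β' = 18 + 23 = 41.

70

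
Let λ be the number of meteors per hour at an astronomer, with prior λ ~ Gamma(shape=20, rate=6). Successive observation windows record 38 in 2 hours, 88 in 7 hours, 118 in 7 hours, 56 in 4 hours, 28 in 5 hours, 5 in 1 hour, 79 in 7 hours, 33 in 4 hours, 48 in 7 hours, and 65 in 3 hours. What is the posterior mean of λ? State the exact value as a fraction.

578/53

Total count: 38 + 88 + 118 + 56 + 28 + 5 + 79 + 33 + 48 + 65 = 558.
Total exposure: 2 + 7 + 7 + 4 + 5 + 1 + 7 + 4 + 7 + 3 = 47 hours.
By Gamma–Poisson conjugacy, the posterior is Gamma(α + Σx, β + Σt) = Gamma(20 + 558, 6 + 47) = Gamma(578, 53).
Posterior mean = α'/β' = 578/53.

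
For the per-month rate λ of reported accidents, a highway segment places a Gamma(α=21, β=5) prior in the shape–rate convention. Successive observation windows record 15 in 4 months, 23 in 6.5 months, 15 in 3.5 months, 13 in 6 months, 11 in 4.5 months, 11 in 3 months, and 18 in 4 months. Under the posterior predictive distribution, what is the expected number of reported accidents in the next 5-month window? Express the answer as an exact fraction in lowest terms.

Total count: 15 + 23 + 15 + 13 + 11 + 11 + 18 = 106.
Total exposure: 4 + 6.5 + 3.5 + 6 + 4.5 + 3 + 4 = 31.5 months.
Posterior: α' = 21 + 106 = 127, β' = 5 + 31.5 = 73/2.
Predictive mean over a 5-month window = T·E[λ|data] = 5·127/(73/2) = 1270/73.

1270/73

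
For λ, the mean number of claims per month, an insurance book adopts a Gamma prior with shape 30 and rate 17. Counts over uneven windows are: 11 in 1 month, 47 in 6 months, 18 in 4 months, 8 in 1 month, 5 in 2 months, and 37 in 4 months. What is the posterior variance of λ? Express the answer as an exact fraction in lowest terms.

Total count: 11 + 47 + 18 + 8 + 5 + 37 = 126.
Total exposure: 1 + 6 + 4 + 1 + 2 + 4 = 18 months.
By Gamma–Poisson conjugacy, the posterior is Gamma(α + Σx, β + Σt) = Gamma(30 + 126, 17 + 18) = Gamma(156, 35).
Posterior variance = α'/β'² = 156/1225.

156/1225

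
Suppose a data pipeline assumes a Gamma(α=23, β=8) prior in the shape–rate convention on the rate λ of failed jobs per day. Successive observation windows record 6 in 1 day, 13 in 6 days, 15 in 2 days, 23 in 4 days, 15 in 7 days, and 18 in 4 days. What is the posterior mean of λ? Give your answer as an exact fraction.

Total count: 6 + 13 + 15 + 23 + 15 + 18 = 90.
Total exposure: 1 + 6 + 2 + 4 + 7 + 4 = 24 days.
Gamma(α, β) with Poisson data over total exposure Σt gives posterior Gamma(α+Σx, β+Σt) = Gamma(113, 32).
Posterior mean = α'/β' = 113/32.

113/32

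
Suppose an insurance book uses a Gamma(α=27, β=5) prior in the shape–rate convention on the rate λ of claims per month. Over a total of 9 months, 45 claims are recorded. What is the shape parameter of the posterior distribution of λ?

72

Total count 45 over total exposure 9 months.
Posterior: α' = 27 + 45 = 72, β' = 5 + 9 = 14.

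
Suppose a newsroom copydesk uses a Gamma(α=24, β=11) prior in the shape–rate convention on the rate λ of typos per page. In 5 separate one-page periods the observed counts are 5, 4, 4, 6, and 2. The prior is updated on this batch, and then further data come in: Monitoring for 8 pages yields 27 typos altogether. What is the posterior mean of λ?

3

Total count: 5 + 4 + 4 + 6 + 2 = 21.
Total exposure: 5 pages.
After the first batch: Gamma(24 + 21, 11 + 5) = Gamma(45, 16).
Total count 27 over total exposure 8 pages.
After the second batch: Gamma(45 + 27, 16 + 8) = Gamma(72, 24).
Posterior mean = α'/β' = 72/24 = 3.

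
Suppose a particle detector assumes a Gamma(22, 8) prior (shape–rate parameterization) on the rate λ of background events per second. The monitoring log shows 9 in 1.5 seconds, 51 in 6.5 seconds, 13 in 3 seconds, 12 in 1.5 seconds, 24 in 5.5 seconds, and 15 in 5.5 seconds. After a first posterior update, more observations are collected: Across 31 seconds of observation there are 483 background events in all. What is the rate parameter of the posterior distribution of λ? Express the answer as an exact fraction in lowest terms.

125/2

Total count: 9 + 51 + 13 + 12 + 24 + 15 = 124.
Total exposure: 1.5 + 6.5 + 3 + 1.5 + 5.5 + 5.5 = 23.5 seconds.
After the first batch: Gamma(22 + 124, 8 + 23.5) = Gamma(146, 63/2).
Total count 483 over total exposure 31 seconds.
After the second batch: Gamma(146 + 483, 63/2 + 31) = Gamma(629, 125/2).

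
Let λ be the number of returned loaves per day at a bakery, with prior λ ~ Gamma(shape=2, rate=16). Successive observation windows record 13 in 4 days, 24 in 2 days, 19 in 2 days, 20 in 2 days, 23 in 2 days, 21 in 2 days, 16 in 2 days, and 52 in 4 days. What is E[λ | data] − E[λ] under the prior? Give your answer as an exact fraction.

371/72

Total count: 13 + 24 + 19 + 20 + 23 + 21 + 16 + 52 = 188.
Total exposure: 4 + 2 + 2 + 2 + 2 + 2 + 2 + 4 = 20 days.
By Gamma–Poisson conjugacy, the posterior is Gamma(α + Σx, β + Σt) = Gamma(2 + 188, 16 + 20) = Gamma(190, 36).
Posterior mean = 190/36 = 95/18; prior mean = 2/16 = 1/8. Difference = 95/18 − 1/8 = 371/72.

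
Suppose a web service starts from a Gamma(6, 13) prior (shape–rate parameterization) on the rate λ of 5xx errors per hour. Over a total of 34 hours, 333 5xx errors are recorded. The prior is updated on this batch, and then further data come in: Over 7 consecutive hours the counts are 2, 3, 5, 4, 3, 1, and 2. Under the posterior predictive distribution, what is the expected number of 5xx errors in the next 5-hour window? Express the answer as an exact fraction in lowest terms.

Total count 333 over total exposure 34 hours.
After the first batch: Gamma(6 + 333, 13 + 34) = Gamma(339, 47).
Total count: 2 + 3 + 5 + 4 + 3 + 1 + 2 = 20.
Total exposure: 7 hours.
After the second batch: Gamma(339 + 20, 47 + 7) = Gamma(359, 54).
Predictive mean over a 5-hour window = T·E[λ|data] = 5·359/54 = 1795/54.

1795/54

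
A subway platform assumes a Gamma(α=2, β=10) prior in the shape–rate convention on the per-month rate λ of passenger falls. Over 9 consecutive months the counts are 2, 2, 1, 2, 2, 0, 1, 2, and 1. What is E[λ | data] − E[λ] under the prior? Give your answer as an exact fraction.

Total count: 2 + 2 + 1 + 2 + 2 + 0 + 1 + 2 + 1 = 13.
Total exposure: 9 months.
By Gamma–Poisson conjugacy, the posterior is Gamma(α + Σx, β + Σt) = Gamma(2 + 13, 10 + 9) = Gamma(15, 19).
Posterior mean = 15/19 = 15/19; prior mean = 2/10 = 1/5. Difference = 15/19 − 1/5 = 56/95.

56/95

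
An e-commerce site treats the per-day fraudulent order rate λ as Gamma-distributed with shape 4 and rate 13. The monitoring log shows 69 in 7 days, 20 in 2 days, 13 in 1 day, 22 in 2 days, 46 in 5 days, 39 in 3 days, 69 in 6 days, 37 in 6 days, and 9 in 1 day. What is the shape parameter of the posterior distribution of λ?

328

Total count: 69 + 20 + 13 + 22 + 46 + 39 + 69 + 37 + 9 = 324.
Total exposure: 7 + 2 + 1 + 2 + 5 + 3 + 6 + 6 + 1 = 33 days.
The Gamma prior is conjugate for the Poisson rate, so λ | data ~ Gamma(4+324, 13+33) = Gamma(328, 46).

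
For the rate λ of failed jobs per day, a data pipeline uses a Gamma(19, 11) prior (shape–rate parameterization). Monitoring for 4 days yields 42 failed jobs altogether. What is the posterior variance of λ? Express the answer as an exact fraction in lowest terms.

61/225

Total count 42 over total exposure 4 days.
Gamma(α, β) with Poisson data over total exposure Σt gives posterior Gamma(α+Σx, β+Σt) = Gamma(61, 15).
Posterior variance = α'/β'² = 61/225.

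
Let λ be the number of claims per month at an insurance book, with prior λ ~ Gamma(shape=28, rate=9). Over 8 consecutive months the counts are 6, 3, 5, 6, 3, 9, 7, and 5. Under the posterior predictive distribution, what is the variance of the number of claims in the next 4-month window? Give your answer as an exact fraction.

Total count: 6 + 3 + 5 + 6 + 3 + 9 + 7 + 5 = 44.
Total exposure: 8 months.
By Gamma–Poisson conjugacy, the posterior is Gamma(α + Σx, β + Σt) = Gamma(28 + 44, 9 + 8) = Gamma(72, 17).
The posterior predictive for a window of length T is Negative Binomial with variance T·α'·(β'+T)/β'² = 4·72·21/289 = 6048/289.

6048/289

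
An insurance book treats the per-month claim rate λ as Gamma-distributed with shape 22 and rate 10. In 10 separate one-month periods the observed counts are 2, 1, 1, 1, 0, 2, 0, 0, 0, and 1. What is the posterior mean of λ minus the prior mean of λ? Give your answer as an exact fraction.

-7/10

Total count: 2 + 1 + 1 + 1 + 0 + 2 + 0 + 0 + 0 + 1 = 8.
Total exposure: 10 months.
Conjugate update: add total count to the shape and total exposure to the rate, giving Gamma(30, 20).
Posterior mean = 30/20 = 3/2; prior mean = 22/10 = 11/5. Difference = 3/2 − 11/5 = -7/10.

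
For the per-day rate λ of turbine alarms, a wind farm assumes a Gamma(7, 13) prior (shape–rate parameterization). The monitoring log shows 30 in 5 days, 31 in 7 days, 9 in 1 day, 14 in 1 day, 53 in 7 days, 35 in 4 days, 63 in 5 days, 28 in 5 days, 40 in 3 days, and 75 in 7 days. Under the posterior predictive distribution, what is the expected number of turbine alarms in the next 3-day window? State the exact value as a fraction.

Total count: 30 + 31 + 9 + 14 + 53 + 35 + 63 + 28 + 40 + 75 = 378.
Total exposure: 5 + 7 + 1 + 1 + 7 + 4 + 5 + 5 + 3 + 7 = 45 days.
The Gamma prior is conjugate for the Poisson rate, so λ | data ~ Gamma(7+378, 13+45) = Gamma(385, 58).
Predictive mean over a 3-day window = T·E[λ|data] = 3·385/58 = 1155/58.

1155/58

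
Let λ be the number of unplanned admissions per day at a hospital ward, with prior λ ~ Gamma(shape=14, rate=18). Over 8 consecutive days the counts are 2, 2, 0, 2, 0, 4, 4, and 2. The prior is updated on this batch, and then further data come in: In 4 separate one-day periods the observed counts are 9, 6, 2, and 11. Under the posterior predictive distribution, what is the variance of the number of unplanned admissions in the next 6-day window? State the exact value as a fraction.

348/25

Total count: 2 + 2 + 0 + 2 + 0 + 4 + 4 + 2 = 16.
Total exposure: 8 days.
After the first batch: Gamma(14 + 16, 18 + 8) = Gamma(30, 26).
Total count: 9 + 6 + 2 + 11 = 28.
Total exposure: 4 days.
After the second batch: Gamma(30 + 28, 26 + 4) = Gamma(58, 30).
The posterior predictive for a window of length T is Negative Binomial with variance T·α'·(β'+T)/β'² = 6·58·36/900 = 348/25.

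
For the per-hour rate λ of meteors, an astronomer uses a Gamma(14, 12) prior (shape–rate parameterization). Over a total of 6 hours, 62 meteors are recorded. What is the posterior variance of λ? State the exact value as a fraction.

Total count 62 over total exposure 6 hours.
Conjugate update: add total count to the shape and total exposure to the rate, giving Gamma(76, 18).
Posterior variance = α'/β'² = 76/324 = 19/81.

19/81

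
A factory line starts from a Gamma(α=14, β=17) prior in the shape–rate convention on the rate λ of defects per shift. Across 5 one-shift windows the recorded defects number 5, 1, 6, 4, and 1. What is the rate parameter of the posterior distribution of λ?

22

Total count: 5 + 1 + 6 + 4 + 1 = 17.
Total exposure: 5 shifts.
Posterior: α' = 14 + 17 = 31, β' = 17 + 5 = 22.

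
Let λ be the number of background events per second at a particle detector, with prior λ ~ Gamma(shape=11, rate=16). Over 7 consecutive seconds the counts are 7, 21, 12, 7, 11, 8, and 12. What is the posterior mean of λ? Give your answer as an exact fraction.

89/23

Total count: 7 + 21 + 12 + 7 + 11 + 8 + 12 = 78.
Total exposure: 7 seconds.
Conjugate update: add total count to the shape and total exposure to the rate, giving Gamma(89, 23).
Posterior mean = α'/β' = 89/23.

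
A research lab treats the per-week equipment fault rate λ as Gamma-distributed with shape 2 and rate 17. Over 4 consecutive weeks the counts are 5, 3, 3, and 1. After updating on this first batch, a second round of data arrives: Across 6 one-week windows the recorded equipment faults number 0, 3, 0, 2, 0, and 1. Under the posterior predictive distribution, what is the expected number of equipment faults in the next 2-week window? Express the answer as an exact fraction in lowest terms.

40/27

Total count: 5 + 3 + 3 + 1 = 12.
Total exposure: 4 weeks.
After the first batch: Gamma(2 + 12, 17 + 4) = Gamma(14, 21).
Total count: 0 + 3 + 0 + 2 + 0 + 1 = 6.
Total exposure: 6 weeks.
After the second batch: Gamma(14 + 6, 21 + 6) = Gamma(20, 27).
Predictive mean over a 2-week window = T·E[λ|data] = 2·20/27 = 40/27.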